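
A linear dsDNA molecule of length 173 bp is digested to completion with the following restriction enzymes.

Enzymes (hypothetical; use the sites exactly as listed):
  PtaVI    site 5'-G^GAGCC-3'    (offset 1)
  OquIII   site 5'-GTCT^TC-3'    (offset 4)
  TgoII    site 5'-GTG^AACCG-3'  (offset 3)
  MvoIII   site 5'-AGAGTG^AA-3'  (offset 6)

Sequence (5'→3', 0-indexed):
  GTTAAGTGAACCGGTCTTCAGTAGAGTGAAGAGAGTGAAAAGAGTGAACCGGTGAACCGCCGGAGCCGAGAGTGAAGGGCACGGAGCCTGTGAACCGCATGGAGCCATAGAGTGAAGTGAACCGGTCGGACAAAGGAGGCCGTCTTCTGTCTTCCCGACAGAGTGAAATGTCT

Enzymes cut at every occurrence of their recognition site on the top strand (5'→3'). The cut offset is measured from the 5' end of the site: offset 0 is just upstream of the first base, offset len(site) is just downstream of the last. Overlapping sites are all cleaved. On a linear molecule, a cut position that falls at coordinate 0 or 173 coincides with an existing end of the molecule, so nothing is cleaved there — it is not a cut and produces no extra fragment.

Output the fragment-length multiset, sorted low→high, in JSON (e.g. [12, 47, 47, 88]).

[5,7,8,8,8,8,9,9,9,9,9,9,11,12,13,13,26]

Per-enzyme occurrences:
  PtaVI GGAGCC/1: at [61, 82, 100] ⇒ [62, 83, 101]
  OquIII GTCTTC/4: at [13, 141, 148] ⇒ [17, 145, 152]
  TgoII GTGAACCG/3: at [5, 43, 51, 89, 116] ⇒ [8, 46, 54, 92, 119]
  MvoIII AGAGTGAA/6: at [22, 31, 40, 68, 108, 159] ⇒ [28, 37, 46, 74, 114, 165]

Pooled cuts: [8, 17, 28, 37, 46, 54, 62, 74, 83, 92, 101, 114, 119, 145, 152, 165]

Fragment lengths:
  [0,8): 8 bp
  [8,17): 9 bp
  [17,28): 11 bp
  [28,37): 9 bp
  [37,46): 9 bp
  [46,54): 8 bp
  [54,62): 8 bp
  [62,74): 12 bp
  [74,83): 9 bp
  [83,92): 9 bp
  [92,101): 9 bp
  [101,114): 13 bp
  [114,119): 5 bp
  [119,145): 26 bp
  [145,152): 7 bp
  [152,165): 13 bp
  [165,173): 8 bp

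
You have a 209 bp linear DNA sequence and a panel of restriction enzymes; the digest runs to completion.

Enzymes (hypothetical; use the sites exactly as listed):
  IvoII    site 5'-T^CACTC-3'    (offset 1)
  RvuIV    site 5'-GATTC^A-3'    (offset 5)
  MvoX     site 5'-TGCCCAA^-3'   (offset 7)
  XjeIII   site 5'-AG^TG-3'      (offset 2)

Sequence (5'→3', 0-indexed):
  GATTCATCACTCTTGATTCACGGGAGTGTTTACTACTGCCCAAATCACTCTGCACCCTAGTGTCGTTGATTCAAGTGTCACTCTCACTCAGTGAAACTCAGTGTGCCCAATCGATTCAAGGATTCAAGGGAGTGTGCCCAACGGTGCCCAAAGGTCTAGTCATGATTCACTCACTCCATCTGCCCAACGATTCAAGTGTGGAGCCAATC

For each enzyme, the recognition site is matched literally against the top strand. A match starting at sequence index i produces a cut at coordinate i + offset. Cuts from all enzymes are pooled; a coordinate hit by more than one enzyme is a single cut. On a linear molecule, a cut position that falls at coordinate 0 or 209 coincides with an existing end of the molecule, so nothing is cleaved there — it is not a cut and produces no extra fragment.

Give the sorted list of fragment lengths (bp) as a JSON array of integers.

Scan for sites:
  IvoII (TCACTC, off=1): starts [6, 44, 77, 83, 166, 170] → cuts [7, 45, 78, 84, 167, 171]
  RvuIV (GATTCA, off=5): starts [0, 14, 67, 112, 120, 163, 188] → cuts [5, 19, 72, 117, 125, 168, 193]
  MvoX (TGCCCAA, off=7): starts [36, 103, 134, 144, 180] → cuts [43, 110, 141, 151, 187]
  XjeIII (AGTG, off=2): starts [24, 58, 73, 89, 99, 130, 194] → cuts [26, 60, 75, 91, 101, 132, 196]

All cut coordinates (distinct, sorted): [5, 7, 19, 26, 43, 45, 60, 72, 75, 78, 84, 91, 101, 110, 117, 125, 132, 141, 151, 167, 168, 171, 187, 193, 196]

Fragment lengths:
  [0,5): 5 bp
  [5,7): 2 bp
  [7,19): 12 bp
  [19,26): 7 bp
  [26,43): 17 bp
  [43,45): 2 bp
  [45,60): 15 bp
  [60,72): 12 bp
  [72,75): 3 bp
  [75,78): 3 bp
  [78,84): 6 bp
  [84,91): 7 bp
  [91,101): 10 bp
  [101,110): 9 bp
  [110,117): 7 bp
  [117,125): 8 bp
  [125,132): 7 bp
  [132,141): 9 bp
  [141,151): 10 bp
  [151,167): 16 bp
  [167,168): 1 bp
  [168,171): 3 bp
  [171,187): 16 bp
  [187,193): 6 bp
  [193,196): 3 bp
  [196,209): 13 bp

[1,2,2,3,3,3,3,5,6,6,7,7,7,7,8,9,9,10,10,12,12,13,15,16,16,17]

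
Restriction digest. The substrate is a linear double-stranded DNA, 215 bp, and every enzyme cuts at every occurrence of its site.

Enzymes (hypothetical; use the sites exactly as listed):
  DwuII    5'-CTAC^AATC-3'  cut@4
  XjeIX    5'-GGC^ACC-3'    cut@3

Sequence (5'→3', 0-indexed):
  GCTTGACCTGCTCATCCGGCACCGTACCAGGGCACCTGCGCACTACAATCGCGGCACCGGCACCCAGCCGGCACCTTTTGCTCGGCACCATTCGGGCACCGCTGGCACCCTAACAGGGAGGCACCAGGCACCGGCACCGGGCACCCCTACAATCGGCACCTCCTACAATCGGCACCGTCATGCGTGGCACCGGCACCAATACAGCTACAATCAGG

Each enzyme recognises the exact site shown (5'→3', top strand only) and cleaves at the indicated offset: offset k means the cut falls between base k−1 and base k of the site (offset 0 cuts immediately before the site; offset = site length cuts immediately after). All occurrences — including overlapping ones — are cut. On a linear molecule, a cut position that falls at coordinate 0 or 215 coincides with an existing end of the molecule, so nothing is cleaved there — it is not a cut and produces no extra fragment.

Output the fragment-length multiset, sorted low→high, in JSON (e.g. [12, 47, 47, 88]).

[6,6,6,7,7,7,7,7,8,9,9,9,11,11,13,13,14,14,15,16,20]

Site scan:
  DwuII (CTACAATC, off=4): starts [42, 146, 162, 204] → cuts [46, 150, 166, 208]
  XjeIX (GGCACC, off=3): starts [17, 30, 52, 58, 69, 83, 94, 103, 119, 126, 132, 139, 154, 170, 185, 191] → cuts [20, 33, 55, 61, 72, 86, 97, 106, 122, 129, 135, 142, 157, 173, 188, 194]

Pooled cuts: [20, 33, 46, 55, 61, 72, 86, 97, 106, 122, 129, 135, 142, 150, 157, 166, 173, 188, 194, 208]

Fragment lengths:
  [0,20): 20 bp
  [20,33): 13 bp
  [33,46): 13 bp
  [46,55): 9 bp
  [55,61): 6 bp
  [61,72): 11 bp
  [72,86): 14 bp
  [86,97): 11 bp
  [97,106): 9 bp
  [106,122): 16 bp
  [122,129): 7 bp
  [129,135): 6 bp
  [135,142): 7 bp
  [142,150): 8 bp
  [150,157): 7 bp
  [157,166): 9 bp
  [166,173): 7 bp
  [173,188): 15 bp
  [188,194): 6 bp
  [194,208): 14 bp
  [208,215): 7 bp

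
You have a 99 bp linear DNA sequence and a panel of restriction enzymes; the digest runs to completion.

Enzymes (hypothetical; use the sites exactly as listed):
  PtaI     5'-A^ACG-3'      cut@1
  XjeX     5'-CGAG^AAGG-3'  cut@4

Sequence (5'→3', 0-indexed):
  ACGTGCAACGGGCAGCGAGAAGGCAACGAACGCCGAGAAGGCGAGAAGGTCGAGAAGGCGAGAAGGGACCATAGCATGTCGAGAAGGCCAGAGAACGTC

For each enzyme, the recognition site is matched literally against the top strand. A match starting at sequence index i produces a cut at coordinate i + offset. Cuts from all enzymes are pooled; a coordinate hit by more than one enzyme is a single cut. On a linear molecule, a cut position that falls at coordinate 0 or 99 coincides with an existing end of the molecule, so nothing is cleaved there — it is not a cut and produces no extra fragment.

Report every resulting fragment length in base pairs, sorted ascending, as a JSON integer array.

Scan for sites:
  PtaI AACG/1: at [6, 24, 28, 93] ⇒ [7, 25, 29, 94]
  XjeX CGAGAAGG/4: at [15, 33, 41, 50, 58, 79] ⇒ [19, 37, 45, 54, 62, 83]

All cut coordinates (distinct, sorted): [7, 19, 25, 29, 37, 45, 54, 62, 83, 94]

Fragment lengths:
  [0,7): 7 bp
  [7,19): 12 bp
  [19,25): 6 bp
  [25,29): 4 bp
  [29,37): 8 bp
  [37,45): 8 bp
  [45,54): 9 bp
  [54,62): 8 bp
  [62,83): 21 bp
  [83,94): 11 bp
  [94,99): 5 bp

[4,5,6,7,8,8,8,9,11,12,21]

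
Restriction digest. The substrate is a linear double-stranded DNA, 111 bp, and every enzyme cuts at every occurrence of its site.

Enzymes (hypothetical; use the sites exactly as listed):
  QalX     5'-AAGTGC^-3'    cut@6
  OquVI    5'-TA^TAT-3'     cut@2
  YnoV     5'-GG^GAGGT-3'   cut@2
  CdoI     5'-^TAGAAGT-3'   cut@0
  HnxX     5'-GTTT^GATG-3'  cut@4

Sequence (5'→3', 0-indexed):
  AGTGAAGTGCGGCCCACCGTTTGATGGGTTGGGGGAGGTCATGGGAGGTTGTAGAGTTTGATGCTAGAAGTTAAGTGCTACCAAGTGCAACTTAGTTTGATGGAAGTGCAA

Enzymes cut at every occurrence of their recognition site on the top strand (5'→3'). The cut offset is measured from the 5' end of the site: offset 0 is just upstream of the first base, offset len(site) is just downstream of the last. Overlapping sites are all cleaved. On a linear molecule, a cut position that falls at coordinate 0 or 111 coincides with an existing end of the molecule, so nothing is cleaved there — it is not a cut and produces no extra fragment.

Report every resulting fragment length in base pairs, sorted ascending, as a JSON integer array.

[2,5,10,10,10,10,11,12,12,14,15]

Scan for sites:
  QalX (AAGTGC, off=6): starts [4, 72, 82, 103] → cuts [10, 78, 88, 109]
  OquVI (TATAT, off=2): no sites
  YnoV (GGGAGGT, off=2): starts [32, 42] → cuts [34, 44]
  CdoI (TAGAAGT, off=0): starts [64] → cuts [64]
  HnxX (GTTTGATG, off=4): starts [18, 55, 94] → cuts [22, 59, 98]

Pooled cuts: [10, 22, 34, 44, 59, 64, 78, 88, 98, 109]

Fragments:
  [0,10): 10 bp
  [10,22): 12 bp
  [22,34): 12 bp
  [34,44): 10 bp
  [44,59): 15 bp
  [59,64): 5 bp
  [64,78): 14 bp
  [78,88): 10 bp
  [88,98): 10 bp
  [98,109): 11 bp
  [109,111): 2 bp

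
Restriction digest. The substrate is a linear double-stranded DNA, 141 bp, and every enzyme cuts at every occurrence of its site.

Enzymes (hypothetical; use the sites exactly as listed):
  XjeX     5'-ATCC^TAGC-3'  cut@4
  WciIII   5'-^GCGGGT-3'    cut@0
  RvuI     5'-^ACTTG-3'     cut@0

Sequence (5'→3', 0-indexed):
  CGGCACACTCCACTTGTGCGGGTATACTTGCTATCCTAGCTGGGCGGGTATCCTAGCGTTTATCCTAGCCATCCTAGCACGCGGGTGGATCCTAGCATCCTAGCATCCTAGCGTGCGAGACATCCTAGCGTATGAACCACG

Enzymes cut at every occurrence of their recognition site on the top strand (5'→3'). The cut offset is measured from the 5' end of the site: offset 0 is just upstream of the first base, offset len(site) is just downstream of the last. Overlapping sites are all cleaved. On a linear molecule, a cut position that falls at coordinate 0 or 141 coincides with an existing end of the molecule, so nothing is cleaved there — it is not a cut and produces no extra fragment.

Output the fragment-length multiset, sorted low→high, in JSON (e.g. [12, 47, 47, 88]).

[6,6,7,8,8,8,9,10,11,11,12,12,16,17]

Per-enzyme occurrences:
  XjeX (ATCCTAGC, off=4): starts [32, 49, 61, 70, 88, 96, 104, 121] → cuts [36, 53, 65, 74, 92, 100, 108, 125]
  WciIII (GCGGGT, off=0): starts [17, 43, 80] → cuts [17, 43, 80]
  RvuI (ACTTG, off=0): starts [11, 25] → cuts [11, 25]

All cut coordinates (distinct, sorted): [11, 17, 25, 36, 43, 53, 65, 74, 80, 92, 100, 108, 125]

Fragment lengths:
  [0,11): 11 bp
  [11,17): 6 bp
  [17,25): 8 bp
  [25,36): 11 bp
  [36,43): 7 bp
  [43,53): 10 bp
  [53,65): 12 bp
  [65,74): 9 bp
  [74,80): 6 bp
  [80,92): 12 bp
  [92,100): 8 bp
  [100,108): 8 bp
  [108,125): 17 bp
  [125,141): 16 bp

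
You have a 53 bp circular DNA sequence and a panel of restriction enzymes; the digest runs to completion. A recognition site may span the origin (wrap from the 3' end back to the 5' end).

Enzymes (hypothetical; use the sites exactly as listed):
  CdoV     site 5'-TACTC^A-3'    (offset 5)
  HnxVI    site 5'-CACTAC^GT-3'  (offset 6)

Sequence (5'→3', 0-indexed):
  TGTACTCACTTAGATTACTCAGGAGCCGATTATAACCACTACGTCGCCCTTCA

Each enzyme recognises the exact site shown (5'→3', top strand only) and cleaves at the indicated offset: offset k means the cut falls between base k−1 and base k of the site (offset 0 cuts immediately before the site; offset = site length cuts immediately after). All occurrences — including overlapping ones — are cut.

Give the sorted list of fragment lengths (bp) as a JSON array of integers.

Site scan:
  CdoV (TACTCA, off=5): starts [2, 15] → cuts [7, 20]
  HnxVI (CACTACGT, off=6): starts [36] → cuts [42]

All cut coordinates (distinct, sorted): [7, 20, 42]

Fragment lengths:
  7→20: 13 bp
  20→42: 22 bp
  42→7 (wrap): 53-42+7 = 18 bp

[13,18,22]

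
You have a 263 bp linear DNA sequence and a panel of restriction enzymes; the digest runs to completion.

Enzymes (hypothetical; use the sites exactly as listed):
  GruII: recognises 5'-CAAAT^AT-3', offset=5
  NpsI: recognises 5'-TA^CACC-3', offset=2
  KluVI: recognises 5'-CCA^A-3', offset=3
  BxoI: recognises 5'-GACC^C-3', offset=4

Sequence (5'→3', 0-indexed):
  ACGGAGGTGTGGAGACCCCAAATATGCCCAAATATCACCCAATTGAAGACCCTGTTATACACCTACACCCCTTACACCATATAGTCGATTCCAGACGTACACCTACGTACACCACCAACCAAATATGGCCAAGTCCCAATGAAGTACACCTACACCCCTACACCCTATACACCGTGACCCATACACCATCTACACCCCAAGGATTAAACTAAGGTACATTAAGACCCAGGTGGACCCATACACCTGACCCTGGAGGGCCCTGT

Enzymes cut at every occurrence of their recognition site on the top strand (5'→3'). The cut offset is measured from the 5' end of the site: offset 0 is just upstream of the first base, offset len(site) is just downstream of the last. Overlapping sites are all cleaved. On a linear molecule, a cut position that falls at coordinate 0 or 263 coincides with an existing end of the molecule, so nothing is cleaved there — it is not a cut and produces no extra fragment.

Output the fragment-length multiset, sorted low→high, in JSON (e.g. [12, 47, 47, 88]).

[3,3,3,3,4,4,4,6,6,7,7,7,7,8,8,8,8,8,9,9,9,9,10,10,10,10,14,17,25,27]

Scan for sites:
  GruII CAAATAT/5: at [18, 28, 119] ⇒ [23, 33, 124]
  NpsI TACACC/2: at [57, 63, 72, 97, 107, 144, 150, 158, 167, 181, 190, 238] ⇒ [59, 65, 74, 99, 109, 146, 152, 160, 169, 183, 192, 240]
  KluVI CCAA/3: at [17, 27, 38, 114, 118, 128, 135, 196] ⇒ [20, 30, 41, 117, 121, 131, 138, 199]
  BxoI GACCC/4: at [13, 47, 175, 222, 232, 245] ⇒ [17, 51, 179, 226, 236, 249]

Pooled cuts: [17, 20, 23, 30, 33, 41, 51, 59, 65, 74, 99, 109, 117, 121, 124, 131, 138, 146, 152, 160, 169, 179, 183, 192, 199, 226, 236, 240, 249]

Fragment lengths:
  [0,17): 17 bp
  [17,20): 3 bp
  [20,23): 3 bp
  [23,30): 7 bp
  [30,33): 3 bp
  [33,41): 8 bp
  [41,51): 10 bp
  [51,59): 8 bp
  [59,65): 6 bp
  [65,74): 9 bp
  [74,99): 25 bp
  [99,109): 10 bp
  [109,117): 8 bp
  [117,121): 4 bp
  [121,124): 3 bp
  [124,131): 7 bp
  [131,138): 7 bp
  [138,146): 8 bp
  [146,152): 6 bp
  [152,160): 8 bp
  [160,169): 9 bp
  [169,179): 10 bp
  [179,183): 4 bp
  [183,192): 9 bp
  [192,199): 7 bp
  [199,226): 27 bp
  [226,236): 10 bp
  [236,240): 4 bp
  [240,249): 9 bp
  [249,263): 14 bp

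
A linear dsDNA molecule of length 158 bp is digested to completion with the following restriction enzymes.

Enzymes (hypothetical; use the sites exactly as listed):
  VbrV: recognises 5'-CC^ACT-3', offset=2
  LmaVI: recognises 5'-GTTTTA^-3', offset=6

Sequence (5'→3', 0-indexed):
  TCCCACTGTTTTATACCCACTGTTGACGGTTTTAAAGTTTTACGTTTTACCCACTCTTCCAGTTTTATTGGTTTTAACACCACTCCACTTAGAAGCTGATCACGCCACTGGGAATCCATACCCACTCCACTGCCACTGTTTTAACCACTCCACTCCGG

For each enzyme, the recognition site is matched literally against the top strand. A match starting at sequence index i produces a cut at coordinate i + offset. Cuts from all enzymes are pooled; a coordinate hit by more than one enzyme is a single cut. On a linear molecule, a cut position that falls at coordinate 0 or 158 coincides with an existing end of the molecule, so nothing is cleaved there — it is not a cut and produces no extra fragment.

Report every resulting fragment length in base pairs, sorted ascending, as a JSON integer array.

[3,3,4,5,5,5,5,5,6,7,7,8,9,9,9,15,16,17,20]

Per-enzyme occurrences:
  VbrV CCACT/2: at [2, 16, 50, 79, 84, 104, 121, 126, 132, 144, 149] ⇒ [4, 18, 52, 81, 86, 106, 123, 128, 134, 146, 151]
  LmaVI GTTTTA/6: at [7, 28, 36, 43, 61, 70, 137] ⇒ [13, 34, 42, 49, 67, 76, 143]

All cut coordinates (distinct, sorted): [4, 13, 18, 34, 42, 49, 52, 67, 76, 81, 86, 106, 123, 128, 134, 143, 146, 151]

Fragments:
  [0,4): 4 bp
  [4,13): 9 bp
  [13,18): 5 bp
  [18,34): 16 bp
  [34,42): 8 bp
  [42,49): 7 bp
  [49,52): 3 bp
  [52,67): 15 bp
  [67,76): 9 bp
  [76,81): 5 bp
  [81,86): 5 bp
  [86,106): 20 bp
  [106,123): 17 bp
  [123,128): 5 bp
  [128,134): 6 bp
  [134,143): 9 bp
  [143,146): 3 bp
  [146,151): 5 bp
  [151,158): 7 bp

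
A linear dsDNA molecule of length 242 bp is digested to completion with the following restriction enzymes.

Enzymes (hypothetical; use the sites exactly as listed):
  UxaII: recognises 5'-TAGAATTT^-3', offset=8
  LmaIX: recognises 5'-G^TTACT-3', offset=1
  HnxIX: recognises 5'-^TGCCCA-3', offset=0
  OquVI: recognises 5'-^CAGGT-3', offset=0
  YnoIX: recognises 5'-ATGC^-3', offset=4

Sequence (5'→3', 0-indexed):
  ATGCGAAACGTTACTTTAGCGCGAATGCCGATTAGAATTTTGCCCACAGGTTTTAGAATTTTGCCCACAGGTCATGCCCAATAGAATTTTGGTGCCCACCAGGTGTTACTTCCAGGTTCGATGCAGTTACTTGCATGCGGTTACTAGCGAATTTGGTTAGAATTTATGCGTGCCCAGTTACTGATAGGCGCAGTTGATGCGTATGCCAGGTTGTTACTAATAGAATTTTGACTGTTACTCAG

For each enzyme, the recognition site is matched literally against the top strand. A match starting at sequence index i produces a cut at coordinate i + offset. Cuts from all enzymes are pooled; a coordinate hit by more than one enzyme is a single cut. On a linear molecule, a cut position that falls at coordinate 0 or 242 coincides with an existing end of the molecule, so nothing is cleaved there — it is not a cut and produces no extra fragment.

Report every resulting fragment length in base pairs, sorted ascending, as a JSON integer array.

Site scan:
  UxaII (TAGAATTT, off=8): starts [32, 53, 81, 157, 220] → cuts [40, 61, 89, 165, 228]
  LmaIX (GTTACT, off=1): starts [9, 104, 125, 139, 176, 212, 233] → cuts [10, 105, 126, 140, 177, 213, 234]
  HnxIX (TGCCCA, off=0): starts [40, 61, 74, 92, 170] → cuts [40, 61, 74, 92, 170]
  OquVI (CAGGT, off=0): starts [46, 67, 99, 112, 206] → cuts [46, 67, 99, 112, 206]
  YnoIX (ATGC, off=4): starts [0, 24, 73, 120, 134, 165, 196, 202] → cuts [4, 28, 77, 124, 138, 169, 200, 206]

All cut coordinates (distinct, sorted): [4, 10, 28, 40, 46, 61, 67, 74, 77, 89, 92, 99, 105, 112, 124, 126, 138, 140, 165, 169, 170, 177, 200, 206, 213, 228, 234]

Fragment lengths:
  [0,4): 4 bp
  [4,10): 6 bp
  [10,28): 18 bp
  [28,40): 12 bp
  [40,46): 6 bp
  [46,61): 15 bp
  [61,67): 6 bp
  [67,74): 7 bp
  [74,77): 3 bp
  [77,89): 12 bp
  [89,92): 3 bp
  [92,99): 7 bp
  [99,105): 6 bp
  [105,112): 7 bp
  [112,124): 12 bp
  [124,126): 2 bp
  [126,138): 12 bp
  [138,140): 2 bp
  [140,165): 25 bp
  [165,169): 4 bp
  [169,170): 1 bp
  [170,177): 7 bp
  [177,200): 23 bp
  [200,206): 6 bp
  [206,213): 7 bp
  [213,228): 15 bp
  [228,234): 6 bp
  [234,242): 8 bp

[1,2,2,3,3,4,4,6,6,6,6,6,6,7,7,7,7,7,8,12,12,12,12,15,15,18,23,25]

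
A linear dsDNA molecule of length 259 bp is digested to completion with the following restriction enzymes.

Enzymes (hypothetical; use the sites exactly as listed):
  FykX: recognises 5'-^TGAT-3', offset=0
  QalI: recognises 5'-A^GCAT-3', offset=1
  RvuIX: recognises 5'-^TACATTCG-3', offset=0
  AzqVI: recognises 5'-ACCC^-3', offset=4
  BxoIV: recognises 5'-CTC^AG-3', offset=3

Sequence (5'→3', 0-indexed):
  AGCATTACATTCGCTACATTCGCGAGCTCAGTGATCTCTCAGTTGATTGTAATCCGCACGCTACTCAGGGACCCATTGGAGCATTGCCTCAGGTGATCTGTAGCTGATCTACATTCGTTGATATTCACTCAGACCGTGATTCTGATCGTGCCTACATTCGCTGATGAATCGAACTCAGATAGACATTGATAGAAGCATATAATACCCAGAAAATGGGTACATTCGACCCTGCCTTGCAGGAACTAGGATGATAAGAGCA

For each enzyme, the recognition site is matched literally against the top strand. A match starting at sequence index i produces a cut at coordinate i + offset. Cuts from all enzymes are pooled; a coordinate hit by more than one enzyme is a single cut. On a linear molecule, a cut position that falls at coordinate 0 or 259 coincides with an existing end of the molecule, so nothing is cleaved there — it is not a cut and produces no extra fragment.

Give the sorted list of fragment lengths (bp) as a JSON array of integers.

Site scan:
  FykX TGAT/0: at [31, 43, 93, 104, 118, 136, 142, 161, 186, 248] ⇒ [31, 43, 93, 104, 118, 136, 142, 161, 186, 248]
  QalI AGCAT/1: at [0, 79, 193] ⇒ [1, 80, 194]
  RvuIX TACATTCG/0: at [5, 14, 109, 152, 217] ⇒ [5, 14, 109, 152, 217]
  AzqVI ACCC/4: at [70, 203, 225] ⇒ [74, 207, 229]
  BxoIV CTCAG/3: at [26, 37, 63, 87, 127, 173] ⇒ [29, 40, 66, 90, 130, 176]

All cut coordinates (distinct, sorted): [1, 5, 14, 29, 31, 40, 43, 66, 74, 80, 90, 93, 104, 109, 118, 130, 136, 142, 152, 161, 176, 186, 194, 207, 217, 229, 248]

Fragment lengths:
  [0,1): 1 bp
  [1,5): 4 bp
  [5,14): 9 bp
  [14,29): 15 bp
  [29,31): 2 bp
  [31,40): 9 bp
  [40,43): 3 bp
  [43,66): 23 bp
  [66,74): 8 bp
  [74,80): 6 bp
  [80,90): 10 bp
  [90,93): 3 bp
  [93,104): 11 bp
  [104,109): 5 bp
  [109,118): 9 bp
  [118,130): 12 bp
  [130,136): 6 bp
  [136,142): 6 bp
  [142,152): 10 bp
  [152,161): 9 bp
  [161,176): 15 bp
  [176,186): 10 bp
  [186,194): 8 bp
  [194,207): 13 bp
  [207,217): 10 bp
  [217,229): 12 bp
  [229,248): 19 bp
  [248,259): 11 bp

[1,2,3,3,4,5,6,6,6,8,8,9,9,9,9,10,10,10,10,11,11,12,12,13,15,15,19,23]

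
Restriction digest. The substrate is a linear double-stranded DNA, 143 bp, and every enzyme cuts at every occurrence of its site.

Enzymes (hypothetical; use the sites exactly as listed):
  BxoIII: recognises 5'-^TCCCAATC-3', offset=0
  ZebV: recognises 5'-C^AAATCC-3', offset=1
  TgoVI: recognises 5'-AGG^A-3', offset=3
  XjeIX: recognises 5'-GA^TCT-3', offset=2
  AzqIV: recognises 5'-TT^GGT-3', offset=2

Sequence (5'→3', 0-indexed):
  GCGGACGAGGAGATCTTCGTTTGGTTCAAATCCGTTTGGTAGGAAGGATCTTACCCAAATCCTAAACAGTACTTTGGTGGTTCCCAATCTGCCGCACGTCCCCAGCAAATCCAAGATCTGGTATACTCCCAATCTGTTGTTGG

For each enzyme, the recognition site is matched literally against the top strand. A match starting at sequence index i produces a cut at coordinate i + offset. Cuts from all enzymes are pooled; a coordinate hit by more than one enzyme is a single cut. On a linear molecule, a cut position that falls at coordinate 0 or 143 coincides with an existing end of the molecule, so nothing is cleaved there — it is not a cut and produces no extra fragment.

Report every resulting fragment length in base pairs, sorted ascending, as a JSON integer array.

Site scan:
  BxoIII TCCCAATC/0: at [81, 126] ⇒ [81, 126]
  ZebV CAAATCC/1: at [26, 55, 105] ⇒ [27, 56, 106]
  TgoVI AGGA/3: at [7, 40, 44] ⇒ [10, 43, 47]
  XjeIX GATCT/2: at [11, 46, 114] ⇒ [13, 48, 116]
  AzqIV TTGGT/2: at [20, 35, 73] ⇒ [22, 37, 75]

Pooled cuts: [10, 13, 22, 27, 37, 43, 47, 48, 56, 75, 81, 106, 116, 126]

Fragments:
  [0,10): 10 bp
  [10,13): 3 bp
  [13,22): 9 bp
  [22,27): 5 bp
  [27,37): 10 bp
  [37,43): 6 bp
  [43,47): 4 bp
  [47,48): 1 bp
  [48,56): 8 bp
  [56,75): 19 bp
  [75,81): 6 bp
  [81,106): 25 bp
  [106,116): 10 bp
  [116,126): 10 bp
  [126,143): 17 bp

[1,3,4,5,6,6,8,9,10,10,10,10,17,19,25]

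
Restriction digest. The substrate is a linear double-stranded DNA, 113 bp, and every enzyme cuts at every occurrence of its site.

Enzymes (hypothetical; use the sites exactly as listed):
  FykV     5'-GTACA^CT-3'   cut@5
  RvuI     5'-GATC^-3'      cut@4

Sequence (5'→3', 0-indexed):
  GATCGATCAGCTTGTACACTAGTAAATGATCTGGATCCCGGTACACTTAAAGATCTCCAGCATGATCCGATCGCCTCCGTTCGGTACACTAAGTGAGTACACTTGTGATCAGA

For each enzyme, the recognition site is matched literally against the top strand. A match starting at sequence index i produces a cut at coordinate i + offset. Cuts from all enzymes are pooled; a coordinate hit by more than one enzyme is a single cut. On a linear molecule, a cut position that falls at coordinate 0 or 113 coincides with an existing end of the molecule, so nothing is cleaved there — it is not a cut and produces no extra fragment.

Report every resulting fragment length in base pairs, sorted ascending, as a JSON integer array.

[3,4,4,5,6,8,9,10,10,12,13,13,16]

Scan for sites:
  FykV (GTACACT, off=5): starts [13, 40, 83, 96] → cuts [18, 45, 88, 101]
  RvuI (GATC, off=4): starts [0, 4, 27, 33, 51, 63, 68, 106] → cuts [4, 8, 31, 37, 55, 67, 72, 110]

All cut coordinates (distinct, sorted): [4, 8, 18, 31, 37, 45, 55, 67, 72, 88, 101, 110]

Fragment lengths:
  [0,4): 4 bp
  [4,8): 4 bp
  [8,18): 10 bp
  [18,31): 13 bp
  [31,37): 6 bp
  [37,45): 8 bp
  [45,55): 10 bp
  [55,67): 12 bp
  [67,72): 5 bp
  [72,88): 16 bp
  [88,101): 13 bp
  [101,110): 9 bp
  [110,113): 3 bp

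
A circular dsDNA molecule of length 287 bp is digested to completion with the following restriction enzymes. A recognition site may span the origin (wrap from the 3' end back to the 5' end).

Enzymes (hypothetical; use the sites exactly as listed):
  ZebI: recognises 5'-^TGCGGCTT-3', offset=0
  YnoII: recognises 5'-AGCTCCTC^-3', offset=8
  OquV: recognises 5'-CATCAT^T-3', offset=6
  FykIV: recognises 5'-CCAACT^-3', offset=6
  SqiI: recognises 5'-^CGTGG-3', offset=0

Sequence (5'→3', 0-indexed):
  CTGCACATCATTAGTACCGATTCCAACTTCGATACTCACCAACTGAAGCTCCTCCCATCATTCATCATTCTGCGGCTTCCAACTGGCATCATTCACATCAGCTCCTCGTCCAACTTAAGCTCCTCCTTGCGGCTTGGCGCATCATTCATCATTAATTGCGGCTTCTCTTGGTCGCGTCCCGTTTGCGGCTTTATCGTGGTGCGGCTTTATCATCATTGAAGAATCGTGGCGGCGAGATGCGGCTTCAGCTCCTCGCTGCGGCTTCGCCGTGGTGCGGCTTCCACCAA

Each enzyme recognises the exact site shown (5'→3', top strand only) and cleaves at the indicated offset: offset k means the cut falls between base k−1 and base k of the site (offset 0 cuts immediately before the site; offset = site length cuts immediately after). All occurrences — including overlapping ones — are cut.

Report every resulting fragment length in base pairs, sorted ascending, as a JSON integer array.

Site scan:
  ZebI TGCGGCTT/0: at [70, 127, 156, 183, 199, 237, 256, 272] ⇒ [70, 127, 156, 183, 199, 237, 256, 272]
  YnoII AGCTCCTC/8: at [46, 99, 117, 246] ⇒ [54, 107, 125, 254]
  OquV CATCATT/6: at [5, 55, 62, 86, 139, 146, 210] ⇒ [11, 61, 68, 92, 145, 152, 216]
  FykIV CCAACT/6: at [22, 38, 78, 109, 283] ⇒ [2, 28, 44, 84, 115]
  SqiI CGTGG/0: at [194, 224, 267] ⇒ [194, 224, 267]

Pooled cuts: [2, 11, 28, 44, 54, 61, 68, 70, 84, 92, 107, 115, 125, 127, 145, 152, 156, 183, 194, 199, 216, 224, 237, 254, 256, 267, 272]

Fragment lengths:
  2→11: 9 bp
  11→28: 17 bp
  28→44: 16 bp
  44→54: 10 bp
  54→61: 7 bp
  61→68: 7 bp
  68→70: 2 bp
  70→84: 14 bp
  84→92: 8 bp
  92→107: 15 bp
  107→115: 8 bp
  115→125: 10 bp
  125→127: 2 bp
  127→145: 18 bp
  145→152: 7 bp
  152→156: 4 bp
  156→183: 27 bp
  183→194: 11 bp
  194→199: 5 bp
  199→216: 17 bp
  216→224: 8 bp
  224→237: 13 bp
  237→254: 17 bp
  254→256: 2 bp
  256→267: 11 bp
  267→272: 5 bp
  272→2 (wrap): 287-272+2 = 17 bp

[2,2,2,4,5,5,7,7,7,8,8,8,9,10,10,11,11,13,14,15,16,17,17,17,17,18,27]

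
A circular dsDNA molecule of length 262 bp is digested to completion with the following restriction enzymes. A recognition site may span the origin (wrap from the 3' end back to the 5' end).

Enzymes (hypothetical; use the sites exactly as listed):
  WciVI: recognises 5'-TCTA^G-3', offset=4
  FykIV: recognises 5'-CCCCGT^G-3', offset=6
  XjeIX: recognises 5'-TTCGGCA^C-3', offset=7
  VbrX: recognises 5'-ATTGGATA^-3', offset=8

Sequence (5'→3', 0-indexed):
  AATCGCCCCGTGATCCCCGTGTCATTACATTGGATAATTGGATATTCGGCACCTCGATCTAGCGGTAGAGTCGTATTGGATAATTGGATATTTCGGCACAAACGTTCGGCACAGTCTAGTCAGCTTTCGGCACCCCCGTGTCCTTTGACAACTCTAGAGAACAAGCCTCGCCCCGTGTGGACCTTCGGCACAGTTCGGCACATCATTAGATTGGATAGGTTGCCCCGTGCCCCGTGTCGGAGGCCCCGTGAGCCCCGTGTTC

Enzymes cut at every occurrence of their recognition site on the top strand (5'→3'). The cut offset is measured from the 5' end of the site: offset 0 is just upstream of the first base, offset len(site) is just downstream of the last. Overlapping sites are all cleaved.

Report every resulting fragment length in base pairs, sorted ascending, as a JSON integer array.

[7,7,7,7,8,8,8,9,9,10,10,11,13,14,14,14,15,16,17,17,20,21]

Site scan:
  WciVI (TCTAG, off=4): starts [57, 114, 152] → cuts [61, 118, 156]
  FykIV (CCCCGTG, off=6): starts [5, 14, 133, 170, 222, 229, 243, 252] → cuts [11, 20, 139, 176, 228, 235, 249, 258]
  XjeIX (TTCGGCAC, off=7): starts [44, 91, 104, 125, 183, 193] → cuts [51, 98, 111, 132, 190, 200]
  VbrX (ATTGGATA, off=8): starts [28, 36, 74, 82, 209] → cuts [36, 44, 82, 90, 217]

All cut coordinates (distinct, sorted): [11, 20, 36, 44, 51, 61, 82, 90, 98, 111, 118, 132, 139, 156, 176, 190, 200, 217, 228, 235, 249, 258]

Fragment lengths:
  11→20: 9 bp
  20→36: 16 bp
  36→44: 8 bp
  44→51: 7 bp
  51→61: 10 bp
  61→82: 21 bp
  82→90: 8 bp
  90→98: 8 bp
  98→111: 13 bp
  111→118: 7 bp
  118→132: 14 bp
  132→139: 7 bp
  139→156: 17 bp
  156→176: 20 bp
  176→190: 14 bp
  190→200: 10 bp
  200→217: 17 bp
  217→228: 11 bp
  228→235: 7 bp
  235→249: 14 bp
  249→258: 9 bp
  258→11 (wrap): 262-258+11 = 15 bp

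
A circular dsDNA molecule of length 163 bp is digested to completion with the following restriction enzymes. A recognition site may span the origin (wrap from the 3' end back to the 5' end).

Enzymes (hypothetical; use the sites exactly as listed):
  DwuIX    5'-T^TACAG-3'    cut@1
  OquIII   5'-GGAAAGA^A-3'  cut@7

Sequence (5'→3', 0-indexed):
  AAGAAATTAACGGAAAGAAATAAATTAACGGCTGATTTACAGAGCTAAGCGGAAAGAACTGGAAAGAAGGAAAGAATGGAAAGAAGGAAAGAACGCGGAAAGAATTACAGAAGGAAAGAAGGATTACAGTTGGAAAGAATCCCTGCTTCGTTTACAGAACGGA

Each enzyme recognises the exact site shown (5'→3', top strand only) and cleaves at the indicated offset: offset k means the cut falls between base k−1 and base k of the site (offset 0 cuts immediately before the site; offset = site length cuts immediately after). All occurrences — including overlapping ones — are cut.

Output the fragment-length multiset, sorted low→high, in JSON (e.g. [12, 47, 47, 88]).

[2,5,8,8,9,10,11,14,14,14,14,15,19,20]

Site scan:
  DwuIX (TTACAG, off=1): starts [36, 104, 123, 151] → cuts [37, 105, 124, 152]
  OquIII (GGAAAGAA, off=7): starts [11, 50, 60, 68, 77, 85, 96, 112, 131, 160] → cuts [4, 18, 57, 67, 75, 84, 92, 103, 119, 138]

Pooled cuts: [4, 18, 37, 57, 67, 75, 84, 92, 103, 105, 119, 124, 138, 152]

Fragment lengths:
  4→18: 14 bp
  18→37: 19 bp
  37→57: 20 bp
  57→67: 10 bp
  67→75: 8 bp
  75→84: 9 bp
  84→92: 8 bp
  92→103: 11 bp
  103→105: 2 bp
  105→119: 14 bp
  119→124: 5 bp
  124→138: 14 bp
  138→152: 14 bp
  152→4 (wrap): 163-152+4 = 15 bp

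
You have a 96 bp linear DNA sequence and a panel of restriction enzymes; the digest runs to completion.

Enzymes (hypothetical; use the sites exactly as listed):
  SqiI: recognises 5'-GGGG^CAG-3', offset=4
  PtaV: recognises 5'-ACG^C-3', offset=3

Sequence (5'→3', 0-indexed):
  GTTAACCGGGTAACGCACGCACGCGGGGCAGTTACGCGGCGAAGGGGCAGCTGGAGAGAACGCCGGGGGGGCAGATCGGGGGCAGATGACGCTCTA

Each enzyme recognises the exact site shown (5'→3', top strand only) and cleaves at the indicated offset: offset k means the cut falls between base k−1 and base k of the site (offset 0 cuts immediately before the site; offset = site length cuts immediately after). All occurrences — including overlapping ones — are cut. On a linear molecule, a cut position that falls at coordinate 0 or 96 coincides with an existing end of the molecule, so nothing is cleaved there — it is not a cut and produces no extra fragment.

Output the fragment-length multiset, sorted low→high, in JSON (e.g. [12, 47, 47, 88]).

[4,4,5,5,8,9,9,11,11,15,15]

Scan for sites:
  SqiI (GGGGCAG, off=4): starts [24, 43, 67, 78] → cuts [28, 47, 71, 82]
  PtaV (ACGC, off=3): starts [12, 16, 20, 33, 59, 88] → cuts [15, 19, 23, 36, 62, 91]

Pooled cuts: [15, 19, 23, 28, 36, 47, 62, 71, 82, 91]

Fragment lengths:
  [0,15): 15 bp
  [15,19): 4 bp
  [19,23): 4 bp
  [23,28): 5 bp
  [28,36): 8 bp
  [36,47): 11 bp
  [47,62): 15 bp
  [62,71): 9 bp
  [71,82): 11 bp
  [82,91): 9 bp
  [91,96): 5 bp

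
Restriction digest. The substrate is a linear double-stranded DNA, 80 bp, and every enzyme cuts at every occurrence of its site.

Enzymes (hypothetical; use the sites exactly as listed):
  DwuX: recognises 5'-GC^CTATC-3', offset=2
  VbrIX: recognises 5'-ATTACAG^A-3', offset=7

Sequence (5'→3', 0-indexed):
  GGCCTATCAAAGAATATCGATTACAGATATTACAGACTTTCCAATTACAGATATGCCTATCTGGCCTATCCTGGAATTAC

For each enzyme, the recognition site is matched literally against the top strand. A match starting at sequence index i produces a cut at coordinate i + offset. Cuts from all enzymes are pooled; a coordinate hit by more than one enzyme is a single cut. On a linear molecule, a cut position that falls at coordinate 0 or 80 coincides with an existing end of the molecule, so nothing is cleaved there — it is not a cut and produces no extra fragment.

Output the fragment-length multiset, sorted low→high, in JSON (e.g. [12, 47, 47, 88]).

Per-enzyme occurrences:
  DwuX GCCTATC/2: at [1, 54, 63] ⇒ [3, 56, 65]
  VbrIX ATTACAGA/7: at [19, 28, 43] ⇒ [26, 35, 50]

All cut coordinates (distinct, sorted): [3, 26, 35, 50, 56, 65]

Fragment lengths:
  [0,3): 3 bp
  [3,26): 23 bp
  [26,35): 9 bp
  [35,50): 15 bp
  [50,56): 6 bp
  [56,65): 9 bp
  [65,80): 15 bp

[3,6,9,9,15,15,23]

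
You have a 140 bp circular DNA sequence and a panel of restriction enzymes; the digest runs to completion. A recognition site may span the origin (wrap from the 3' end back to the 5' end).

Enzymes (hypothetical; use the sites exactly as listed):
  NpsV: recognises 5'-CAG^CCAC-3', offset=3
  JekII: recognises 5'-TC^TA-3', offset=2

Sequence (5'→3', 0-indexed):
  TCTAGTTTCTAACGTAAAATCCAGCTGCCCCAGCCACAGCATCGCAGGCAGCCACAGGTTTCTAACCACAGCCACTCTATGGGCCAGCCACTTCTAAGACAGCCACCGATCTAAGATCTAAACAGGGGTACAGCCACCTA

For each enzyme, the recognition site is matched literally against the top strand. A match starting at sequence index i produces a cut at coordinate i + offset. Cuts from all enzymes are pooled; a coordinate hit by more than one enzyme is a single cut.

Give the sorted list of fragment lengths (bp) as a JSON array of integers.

[6,7,7,7,8,9,9,9,10,11,15,18,24]

Site scan:
  NpsV (CAGCCAC, off=3): starts [30, 48, 68, 84, 99, 130] → cuts [33, 51, 71, 87, 102, 133]
  JekII (TCTA, off=2): starts [0, 7, 60, 75, 92, 109, 116] → cuts [2, 9, 62, 77, 94, 111, 118]

All cut coordinates (distinct, sorted): [2, 9, 33, 51, 62, 71, 77, 87, 94, 102, 111, 118, 133]

Fragment lengths:
  2→9: 7 bp
  9→33: 24 bp
  33→51: 18 bp
  51→62: 11 bp
  62→71: 9 bp
  71→77: 6 bp
  77→87: 10 bp
  87→94: 7 bp
  94→102: 8 bp
  102→111: 9 bp
  111→118: 7 bp
  118→133: 15 bp
  133→2 (wrap): 140-133+2 = 9 bp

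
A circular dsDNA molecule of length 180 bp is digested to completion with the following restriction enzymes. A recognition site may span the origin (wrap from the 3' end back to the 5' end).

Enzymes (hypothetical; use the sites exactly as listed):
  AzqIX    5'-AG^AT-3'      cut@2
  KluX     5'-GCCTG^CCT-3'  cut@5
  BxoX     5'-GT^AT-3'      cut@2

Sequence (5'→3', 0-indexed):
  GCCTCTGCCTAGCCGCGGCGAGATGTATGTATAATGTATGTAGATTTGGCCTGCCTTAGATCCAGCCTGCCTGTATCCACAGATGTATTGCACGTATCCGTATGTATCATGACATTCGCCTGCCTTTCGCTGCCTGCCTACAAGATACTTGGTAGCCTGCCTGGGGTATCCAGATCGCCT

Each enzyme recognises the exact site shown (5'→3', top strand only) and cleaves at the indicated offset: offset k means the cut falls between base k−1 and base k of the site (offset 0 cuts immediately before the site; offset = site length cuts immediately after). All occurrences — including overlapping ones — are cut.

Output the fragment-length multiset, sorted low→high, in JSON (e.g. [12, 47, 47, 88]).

[4,4,4,4,5,6,6,6,6,7,8,8,8,8,9,10,10,14,15,17,21]

Site scan:
  AzqIX AGAT/2: at [20, 41, 57, 80, 142, 171] ⇒ [22, 43, 59, 82, 144, 173]
  KluX GCCTGCCT/5: at [48, 64, 117, 131, 154, 176] ⇒ [1, 53, 69, 122, 136, 159]
  BxoX GTAT/2: at [24, 28, 35, 72, 84, 93, 99, 103, 165] ⇒ [26, 30, 37, 74, 86, 95, 101, 105, 167]

All cut coordinates (distinct, sorted): [1, 22, 26, 30, 37, 43, 53, 59, 69, 74, 82, 86, 95, 101, 105, 122, 136, 144, 159, 167, 173]

Fragments:
  1→22: 21 bp
  22→26: 4 bp
  26→30: 4 bp
  30→37: 7 bp
  37→43: 6 bp
  43→53: 10 bp
  53→59: 6 bp
  59→69: 10 bp
  69→74: 5 bp
  74→82: 8 bp
  82→86: 4 bp
  86→95: 9 bp
  95→101: 6 bp
  101→105: 4 bp
  105→122: 17 bp
  122→136: 14 bp
  136→144: 8 bp
  144→159: 15 bp
  159→167: 8 bp
  167→173: 6 bp
  173→1 (wrap): 180-173+1 = 8 bp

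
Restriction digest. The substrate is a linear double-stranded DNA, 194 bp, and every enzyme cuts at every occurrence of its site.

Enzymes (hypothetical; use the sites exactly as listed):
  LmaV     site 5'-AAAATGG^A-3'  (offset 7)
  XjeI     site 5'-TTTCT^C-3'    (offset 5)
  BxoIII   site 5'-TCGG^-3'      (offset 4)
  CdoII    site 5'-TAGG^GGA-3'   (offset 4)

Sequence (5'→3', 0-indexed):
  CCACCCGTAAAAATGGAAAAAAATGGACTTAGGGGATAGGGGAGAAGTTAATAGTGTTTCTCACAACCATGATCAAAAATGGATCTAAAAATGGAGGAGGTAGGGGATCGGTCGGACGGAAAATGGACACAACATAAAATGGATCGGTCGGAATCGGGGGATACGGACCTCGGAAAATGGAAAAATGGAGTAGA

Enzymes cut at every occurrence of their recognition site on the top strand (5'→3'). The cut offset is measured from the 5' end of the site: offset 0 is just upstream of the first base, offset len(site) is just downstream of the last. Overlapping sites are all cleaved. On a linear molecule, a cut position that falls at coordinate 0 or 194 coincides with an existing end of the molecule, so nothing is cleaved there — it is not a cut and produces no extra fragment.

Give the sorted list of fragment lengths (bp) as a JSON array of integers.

Site scan:
  LmaV AAAATGGA/7: at [9, 19, 75, 87, 119, 135, 173, 181] ⇒ [16, 26, 82, 94, 126, 142, 180, 188]
  XjeI TTTCTC/5: at [56] ⇒ [61]
  BxoIII TCGG/4: at [107, 111, 143, 147, 153, 169] ⇒ [111, 115, 147, 151, 157, 173]
  CdoII TAGGGGA/4: at [29, 36, 100] ⇒ [33, 40, 104]

Pooled cuts: [16, 26, 33, 40, 61, 82, 94, 104, 111, 115, 126, 142, 147, 151, 157, 173, 180, 188]

Fragment lengths:
  [0,16): 16 bp
  [16,26): 10 bp
  [26,33): 7 bp
  [33,40): 7 bp
  [40,61): 21 bp
  [61,82): 21 bp
  [82,94): 12 bp
  [94,104): 10 bp
  [104,111): 7 bp
  [111,115): 4 bp
  [115,126): 11 bp
  [126,142): 16 bp
  [142,147): 5 bp
  [147,151): 4 bp
  [151,157): 6 bp
  [157,173): 16 bp
  [173,180): 7 bp
  [180,188): 8 bp
  [188,194): 6 bp

[4,4,5,6,6,7,7,7,7,8,10,10,11,12,16,16,16,21,21]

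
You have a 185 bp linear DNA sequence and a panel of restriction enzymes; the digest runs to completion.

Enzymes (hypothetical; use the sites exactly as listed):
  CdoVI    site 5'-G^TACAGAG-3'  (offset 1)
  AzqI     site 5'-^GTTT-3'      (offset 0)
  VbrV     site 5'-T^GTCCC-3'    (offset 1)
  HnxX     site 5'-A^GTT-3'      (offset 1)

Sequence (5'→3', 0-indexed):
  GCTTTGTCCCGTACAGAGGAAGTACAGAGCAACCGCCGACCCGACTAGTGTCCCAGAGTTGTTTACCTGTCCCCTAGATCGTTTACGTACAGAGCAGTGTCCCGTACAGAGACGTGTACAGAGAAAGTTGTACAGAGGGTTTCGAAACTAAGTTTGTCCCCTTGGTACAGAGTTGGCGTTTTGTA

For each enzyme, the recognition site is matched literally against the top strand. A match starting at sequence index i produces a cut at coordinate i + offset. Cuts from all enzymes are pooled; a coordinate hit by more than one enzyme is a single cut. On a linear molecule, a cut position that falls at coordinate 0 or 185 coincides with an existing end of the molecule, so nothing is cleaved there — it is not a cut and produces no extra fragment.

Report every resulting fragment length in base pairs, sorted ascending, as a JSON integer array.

Scan for sites:
  CdoVI GTACAGAG/1: at [10, 21, 86, 103, 115, 129, 164] ⇒ [11, 22, 87, 104, 116, 130, 165]
  AzqI GTTT/0: at [60, 80, 138, 151, 177] ⇒ [60, 80, 138, 151, 177]
  VbrV TGTCCC/1: at [4, 48, 67, 97, 154] ⇒ [5, 49, 68, 98, 155]
  HnxX AGTT/1: at [56, 125, 150, 170] ⇒ [57, 126, 151, 171]

Pooled cuts: [5, 11, 22, 49, 57, 60, 68, 80, 87, 98, 104, 116, 126, 130, 138, 151, 155, 165, 171, 177]

Fragments:
  [0,5): 5 bp
  [5,11): 6 bp
  [11,22): 11 bp
  [22,49): 27 bp
  [49,57): 8 bp
  [57,60): 3 bp
  [60,68): 8 bp
  [68,80): 12 bp
  [80,87): 7 bp
  [87,98): 11 bp
  [98,104): 6 bp
  [104,116): 12 bp
  [116,126): 10 bp
  [126,130): 4 bp
  [130,138): 8 bp
  [138,151): 13 bp
  [151,155): 4 bp
  [155,165): 10 bp
  [165,171): 6 bp
  [171,177): 6 bp
  [177,185): 8 bp

[3,4,4,5,6,6,6,6,7,8,8,8,8,10,10,11,11,12,12,13,27]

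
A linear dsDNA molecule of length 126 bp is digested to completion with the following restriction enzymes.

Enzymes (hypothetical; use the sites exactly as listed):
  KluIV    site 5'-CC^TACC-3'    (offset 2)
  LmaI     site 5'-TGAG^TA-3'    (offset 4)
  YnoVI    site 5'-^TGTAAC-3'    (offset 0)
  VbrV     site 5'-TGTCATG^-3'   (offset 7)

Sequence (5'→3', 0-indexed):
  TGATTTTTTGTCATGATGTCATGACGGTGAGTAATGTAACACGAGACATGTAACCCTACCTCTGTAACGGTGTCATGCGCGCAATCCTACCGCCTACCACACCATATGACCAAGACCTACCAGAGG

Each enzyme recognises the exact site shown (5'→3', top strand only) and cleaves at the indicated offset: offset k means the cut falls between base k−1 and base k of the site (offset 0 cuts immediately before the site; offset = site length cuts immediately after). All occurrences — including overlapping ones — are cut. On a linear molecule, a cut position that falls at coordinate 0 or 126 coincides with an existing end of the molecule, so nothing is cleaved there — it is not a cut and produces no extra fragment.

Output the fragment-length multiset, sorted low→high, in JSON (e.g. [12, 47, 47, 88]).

Scan for sites:
  KluIV CCTACC/2: at [54, 85, 92, 115] ⇒ [56, 87, 94, 117]
  LmaI TGAGTA/4: at [27] ⇒ [31]
  YnoVI TGTAAC/0: at [34, 48, 62] ⇒ [34, 48, 62]
  VbrV TGTCATG/7: at [8, 16, 70] ⇒ [15, 23, 77]

Pooled cuts: [15, 23, 31, 34, 48, 56, 62, 77, 87, 94, 117]

Fragment lengths:
  [0,15): 15 bp
  [15,23): 8 bp
  [23,31): 8 bp
  [31,34): 3 bp
  [34,48): 14 bp
  [48,56): 8 bp
  [56,62): 6 bp
  [62,77): 15 bp
  [77,87): 10 bp
  [87,94): 7 bp
  [94,117): 23 bp
  [117,126): 9 bp

[3,6,7,8,8,8,9,10,14,15,15,23]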